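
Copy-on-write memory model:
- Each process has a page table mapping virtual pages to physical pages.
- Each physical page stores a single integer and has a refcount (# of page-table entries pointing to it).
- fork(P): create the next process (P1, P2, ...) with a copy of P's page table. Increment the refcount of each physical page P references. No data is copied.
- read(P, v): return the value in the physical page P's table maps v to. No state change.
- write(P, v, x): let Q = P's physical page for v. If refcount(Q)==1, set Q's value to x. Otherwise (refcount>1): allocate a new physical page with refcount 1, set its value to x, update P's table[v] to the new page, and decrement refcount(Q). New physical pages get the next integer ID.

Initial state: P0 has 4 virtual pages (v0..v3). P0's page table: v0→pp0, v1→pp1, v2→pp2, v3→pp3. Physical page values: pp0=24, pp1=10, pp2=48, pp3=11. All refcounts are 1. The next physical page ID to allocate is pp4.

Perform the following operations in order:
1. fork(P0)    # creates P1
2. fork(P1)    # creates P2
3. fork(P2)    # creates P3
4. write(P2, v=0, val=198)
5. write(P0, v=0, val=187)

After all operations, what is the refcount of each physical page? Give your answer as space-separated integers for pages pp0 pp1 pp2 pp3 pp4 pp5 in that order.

Answer: 2 4 4 4 1 1

Derivation:
Op 1: fork(P0) -> P1. 4 ppages; refcounts: pp0:2 pp1:2 pp2:2 pp3:2
Op 2: fork(P1) -> P2. 4 ppages; refcounts: pp0:3 pp1:3 pp2:3 pp3:3
Op 3: fork(P2) -> P3. 4 ppages; refcounts: pp0:4 pp1:4 pp2:4 pp3:4
Op 4: write(P2, v0, 198). refcount(pp0)=4>1 -> COPY to pp4. 5 ppages; refcounts: pp0:3 pp1:4 pp2:4 pp3:4 pp4:1
Op 5: write(P0, v0, 187). refcount(pp0)=3>1 -> COPY to pp5. 6 ppages; refcounts: pp0:2 pp1:4 pp2:4 pp3:4 pp4:1 pp5:1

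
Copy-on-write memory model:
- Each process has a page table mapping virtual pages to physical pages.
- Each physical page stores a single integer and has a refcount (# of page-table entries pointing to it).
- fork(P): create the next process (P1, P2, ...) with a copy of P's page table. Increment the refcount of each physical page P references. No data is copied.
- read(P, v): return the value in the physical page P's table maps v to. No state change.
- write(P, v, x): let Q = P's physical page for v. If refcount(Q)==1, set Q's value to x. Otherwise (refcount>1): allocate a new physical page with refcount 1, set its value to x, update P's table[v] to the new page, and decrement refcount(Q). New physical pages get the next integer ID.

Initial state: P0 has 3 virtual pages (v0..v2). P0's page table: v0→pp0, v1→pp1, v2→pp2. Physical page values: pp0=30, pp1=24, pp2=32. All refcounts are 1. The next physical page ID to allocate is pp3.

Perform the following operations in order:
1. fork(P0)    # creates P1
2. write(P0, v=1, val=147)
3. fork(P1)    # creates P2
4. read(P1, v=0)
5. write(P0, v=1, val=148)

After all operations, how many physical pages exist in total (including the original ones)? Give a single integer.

Op 1: fork(P0) -> P1. 3 ppages; refcounts: pp0:2 pp1:2 pp2:2
Op 2: write(P0, v1, 147). refcount(pp1)=2>1 -> COPY to pp3. 4 ppages; refcounts: pp0:2 pp1:1 pp2:2 pp3:1
Op 3: fork(P1) -> P2. 4 ppages; refcounts: pp0:3 pp1:2 pp2:3 pp3:1
Op 4: read(P1, v0) -> 30. No state change.
Op 5: write(P0, v1, 148). refcount(pp3)=1 -> write in place. 4 ppages; refcounts: pp0:3 pp1:2 pp2:3 pp3:1

Answer: 4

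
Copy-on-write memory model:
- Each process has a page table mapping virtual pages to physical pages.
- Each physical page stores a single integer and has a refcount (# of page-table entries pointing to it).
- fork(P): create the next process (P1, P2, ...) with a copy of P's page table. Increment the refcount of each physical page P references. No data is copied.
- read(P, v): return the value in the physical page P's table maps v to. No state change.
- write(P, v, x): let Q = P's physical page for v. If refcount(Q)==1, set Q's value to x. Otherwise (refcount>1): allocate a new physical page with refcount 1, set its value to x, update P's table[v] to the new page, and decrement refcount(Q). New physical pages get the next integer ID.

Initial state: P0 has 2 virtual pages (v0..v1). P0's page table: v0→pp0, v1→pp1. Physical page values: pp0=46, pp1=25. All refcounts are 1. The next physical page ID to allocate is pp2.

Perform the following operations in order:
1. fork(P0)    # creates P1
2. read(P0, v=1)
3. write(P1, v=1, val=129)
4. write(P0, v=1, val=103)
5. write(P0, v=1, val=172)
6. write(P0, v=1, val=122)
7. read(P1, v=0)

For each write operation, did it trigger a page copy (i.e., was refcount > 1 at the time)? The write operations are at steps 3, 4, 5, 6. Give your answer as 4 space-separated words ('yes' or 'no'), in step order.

Op 1: fork(P0) -> P1. 2 ppages; refcounts: pp0:2 pp1:2
Op 2: read(P0, v1) -> 25. No state change.
Op 3: write(P1, v1, 129). refcount(pp1)=2>1 -> COPY to pp2. 3 ppages; refcounts: pp0:2 pp1:1 pp2:1
Op 4: write(P0, v1, 103). refcount(pp1)=1 -> write in place. 3 ppages; refcounts: pp0:2 pp1:1 pp2:1
Op 5: write(P0, v1, 172). refcount(pp1)=1 -> write in place. 3 ppages; refcounts: pp0:2 pp1:1 pp2:1
Op 6: write(P0, v1, 122). refcount(pp1)=1 -> write in place. 3 ppages; refcounts: pp0:2 pp1:1 pp2:1
Op 7: read(P1, v0) -> 46. No state change.

yes no no no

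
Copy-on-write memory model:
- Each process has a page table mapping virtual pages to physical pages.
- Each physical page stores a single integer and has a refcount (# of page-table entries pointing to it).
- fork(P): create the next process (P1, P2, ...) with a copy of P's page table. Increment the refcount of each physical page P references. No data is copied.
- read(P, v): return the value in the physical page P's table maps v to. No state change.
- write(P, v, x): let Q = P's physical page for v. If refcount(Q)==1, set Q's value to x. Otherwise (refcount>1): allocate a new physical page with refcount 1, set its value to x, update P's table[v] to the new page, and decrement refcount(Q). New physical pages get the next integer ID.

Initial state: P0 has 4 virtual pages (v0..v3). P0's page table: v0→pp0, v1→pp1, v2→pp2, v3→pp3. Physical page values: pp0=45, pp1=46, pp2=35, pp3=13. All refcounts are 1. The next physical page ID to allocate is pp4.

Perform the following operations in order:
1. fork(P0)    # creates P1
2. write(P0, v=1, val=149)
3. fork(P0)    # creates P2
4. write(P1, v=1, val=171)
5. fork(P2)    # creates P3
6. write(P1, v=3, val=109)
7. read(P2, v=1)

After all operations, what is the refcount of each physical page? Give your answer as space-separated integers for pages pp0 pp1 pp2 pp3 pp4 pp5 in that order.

Op 1: fork(P0) -> P1. 4 ppages; refcounts: pp0:2 pp1:2 pp2:2 pp3:2
Op 2: write(P0, v1, 149). refcount(pp1)=2>1 -> COPY to pp4. 5 ppages; refcounts: pp0:2 pp1:1 pp2:2 pp3:2 pp4:1
Op 3: fork(P0) -> P2. 5 ppages; refcounts: pp0:3 pp1:1 pp2:3 pp3:3 pp4:2
Op 4: write(P1, v1, 171). refcount(pp1)=1 -> write in place. 5 ppages; refcounts: pp0:3 pp1:1 pp2:3 pp3:3 pp4:2
Op 5: fork(P2) -> P3. 5 ppages; refcounts: pp0:4 pp1:1 pp2:4 pp3:4 pp4:3
Op 6: write(P1, v3, 109). refcount(pp3)=4>1 -> COPY to pp5. 6 ppages; refcounts: pp0:4 pp1:1 pp2:4 pp3:3 pp4:3 pp5:1
Op 7: read(P2, v1) -> 149. No state change.

Answer: 4 1 4 3 3 1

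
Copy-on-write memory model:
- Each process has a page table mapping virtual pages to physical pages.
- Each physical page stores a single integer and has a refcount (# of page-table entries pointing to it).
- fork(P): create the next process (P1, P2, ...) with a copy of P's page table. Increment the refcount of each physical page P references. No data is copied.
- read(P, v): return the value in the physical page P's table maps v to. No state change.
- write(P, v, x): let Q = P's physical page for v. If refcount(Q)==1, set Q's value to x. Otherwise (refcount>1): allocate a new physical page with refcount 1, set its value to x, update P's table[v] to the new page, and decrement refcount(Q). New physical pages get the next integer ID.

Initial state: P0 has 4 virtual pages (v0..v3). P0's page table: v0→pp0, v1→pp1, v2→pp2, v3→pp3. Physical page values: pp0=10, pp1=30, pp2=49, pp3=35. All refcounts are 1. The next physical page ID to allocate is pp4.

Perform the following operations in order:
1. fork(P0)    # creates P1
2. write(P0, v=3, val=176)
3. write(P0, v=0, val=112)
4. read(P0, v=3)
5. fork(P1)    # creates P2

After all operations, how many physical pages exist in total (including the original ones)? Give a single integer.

Op 1: fork(P0) -> P1. 4 ppages; refcounts: pp0:2 pp1:2 pp2:2 pp3:2
Op 2: write(P0, v3, 176). refcount(pp3)=2>1 -> COPY to pp4. 5 ppages; refcounts: pp0:2 pp1:2 pp2:2 pp3:1 pp4:1
Op 3: write(P0, v0, 112). refcount(pp0)=2>1 -> COPY to pp5. 6 ppages; refcounts: pp0:1 pp1:2 pp2:2 pp3:1 pp4:1 pp5:1
Op 4: read(P0, v3) -> 176. No state change.
Op 5: fork(P1) -> P2. 6 ppages; refcounts: pp0:2 pp1:3 pp2:3 pp3:2 pp4:1 pp5:1

Answer: 6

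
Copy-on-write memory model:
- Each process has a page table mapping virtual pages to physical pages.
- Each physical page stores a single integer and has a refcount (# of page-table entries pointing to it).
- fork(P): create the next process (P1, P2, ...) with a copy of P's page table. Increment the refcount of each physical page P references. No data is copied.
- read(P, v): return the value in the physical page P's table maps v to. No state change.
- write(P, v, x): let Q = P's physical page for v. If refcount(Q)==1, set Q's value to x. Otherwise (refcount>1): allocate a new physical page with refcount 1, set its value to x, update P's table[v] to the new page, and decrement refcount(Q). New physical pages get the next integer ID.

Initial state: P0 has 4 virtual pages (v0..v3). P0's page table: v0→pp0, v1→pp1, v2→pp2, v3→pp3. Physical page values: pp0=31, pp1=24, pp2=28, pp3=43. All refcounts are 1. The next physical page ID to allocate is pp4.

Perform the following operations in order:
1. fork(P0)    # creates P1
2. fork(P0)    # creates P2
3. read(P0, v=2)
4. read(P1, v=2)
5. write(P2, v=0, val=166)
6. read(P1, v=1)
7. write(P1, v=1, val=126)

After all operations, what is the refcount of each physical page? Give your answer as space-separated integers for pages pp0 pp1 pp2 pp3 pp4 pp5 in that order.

Answer: 2 2 3 3 1 1

Derivation:
Op 1: fork(P0) -> P1. 4 ppages; refcounts: pp0:2 pp1:2 pp2:2 pp3:2
Op 2: fork(P0) -> P2. 4 ppages; refcounts: pp0:3 pp1:3 pp2:3 pp3:3
Op 3: read(P0, v2) -> 28. No state change.
Op 4: read(P1, v2) -> 28. No state change.
Op 5: write(P2, v0, 166). refcount(pp0)=3>1 -> COPY to pp4. 5 ppages; refcounts: pp0:2 pp1:3 pp2:3 pp3:3 pp4:1
Op 6: read(P1, v1) -> 24. No state change.
Op 7: write(P1, v1, 126). refcount(pp1)=3>1 -> COPY to pp5. 6 ppages; refcounts: pp0:2 pp1:2 pp2:3 pp3:3 pp4:1 pp5:1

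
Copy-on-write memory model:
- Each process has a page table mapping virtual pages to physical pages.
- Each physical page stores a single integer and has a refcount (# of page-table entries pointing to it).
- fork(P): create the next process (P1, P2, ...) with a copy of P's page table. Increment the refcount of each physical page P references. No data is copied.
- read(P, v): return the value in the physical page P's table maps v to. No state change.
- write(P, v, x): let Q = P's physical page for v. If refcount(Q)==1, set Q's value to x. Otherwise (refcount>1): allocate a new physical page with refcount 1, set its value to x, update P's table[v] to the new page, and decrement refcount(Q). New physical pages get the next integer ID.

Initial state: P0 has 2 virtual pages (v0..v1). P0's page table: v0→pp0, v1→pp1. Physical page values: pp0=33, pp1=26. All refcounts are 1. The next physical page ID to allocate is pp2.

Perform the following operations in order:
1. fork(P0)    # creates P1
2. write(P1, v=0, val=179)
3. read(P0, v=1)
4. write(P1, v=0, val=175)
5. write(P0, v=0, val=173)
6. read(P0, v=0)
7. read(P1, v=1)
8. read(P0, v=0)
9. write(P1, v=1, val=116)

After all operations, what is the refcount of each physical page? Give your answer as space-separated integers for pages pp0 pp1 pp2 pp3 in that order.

Op 1: fork(P0) -> P1. 2 ppages; refcounts: pp0:2 pp1:2
Op 2: write(P1, v0, 179). refcount(pp0)=2>1 -> COPY to pp2. 3 ppages; refcounts: pp0:1 pp1:2 pp2:1
Op 3: read(P0, v1) -> 26. No state change.
Op 4: write(P1, v0, 175). refcount(pp2)=1 -> write in place. 3 ppages; refcounts: pp0:1 pp1:2 pp2:1
Op 5: write(P0, v0, 173). refcount(pp0)=1 -> write in place. 3 ppages; refcounts: pp0:1 pp1:2 pp2:1
Op 6: read(P0, v0) -> 173. No state change.
Op 7: read(P1, v1) -> 26. No state change.
Op 8: read(P0, v0) -> 173. No state change.
Op 9: write(P1, v1, 116). refcount(pp1)=2>1 -> COPY to pp3. 4 ppages; refcounts: pp0:1 pp1:1 pp2:1 pp3:1

Answer: 1 1 1 1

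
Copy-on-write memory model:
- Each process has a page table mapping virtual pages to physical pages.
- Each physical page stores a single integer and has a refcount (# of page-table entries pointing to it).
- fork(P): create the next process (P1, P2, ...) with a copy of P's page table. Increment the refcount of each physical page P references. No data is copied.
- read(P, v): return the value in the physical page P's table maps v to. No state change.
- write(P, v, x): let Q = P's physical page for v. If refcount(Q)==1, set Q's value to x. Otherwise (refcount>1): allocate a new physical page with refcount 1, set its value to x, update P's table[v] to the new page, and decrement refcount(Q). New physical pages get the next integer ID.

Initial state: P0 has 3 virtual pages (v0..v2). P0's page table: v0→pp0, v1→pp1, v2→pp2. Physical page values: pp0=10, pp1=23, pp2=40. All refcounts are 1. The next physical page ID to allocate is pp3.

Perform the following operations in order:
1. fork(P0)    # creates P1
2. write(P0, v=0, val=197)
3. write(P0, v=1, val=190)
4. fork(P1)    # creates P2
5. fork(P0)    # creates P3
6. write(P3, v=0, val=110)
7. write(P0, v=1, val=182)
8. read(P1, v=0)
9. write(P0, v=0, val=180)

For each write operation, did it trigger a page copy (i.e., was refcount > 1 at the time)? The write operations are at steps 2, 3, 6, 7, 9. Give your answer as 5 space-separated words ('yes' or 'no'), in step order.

Op 1: fork(P0) -> P1. 3 ppages; refcounts: pp0:2 pp1:2 pp2:2
Op 2: write(P0, v0, 197). refcount(pp0)=2>1 -> COPY to pp3. 4 ppages; refcounts: pp0:1 pp1:2 pp2:2 pp3:1
Op 3: write(P0, v1, 190). refcount(pp1)=2>1 -> COPY to pp4. 5 ppages; refcounts: pp0:1 pp1:1 pp2:2 pp3:1 pp4:1
Op 4: fork(P1) -> P2. 5 ppages; refcounts: pp0:2 pp1:2 pp2:3 pp3:1 pp4:1
Op 5: fork(P0) -> P3. 5 ppages; refcounts: pp0:2 pp1:2 pp2:4 pp3:2 pp4:2
Op 6: write(P3, v0, 110). refcount(pp3)=2>1 -> COPY to pp5. 6 ppages; refcounts: pp0:2 pp1:2 pp2:4 pp3:1 pp4:2 pp5:1
Op 7: write(P0, v1, 182). refcount(pp4)=2>1 -> COPY to pp6. 7 ppages; refcounts: pp0:2 pp1:2 pp2:4 pp3:1 pp4:1 pp5:1 pp6:1
Op 8: read(P1, v0) -> 10. No state change.
Op 9: write(P0, v0, 180). refcount(pp3)=1 -> write in place. 7 ppages; refcounts: pp0:2 pp1:2 pp2:4 pp3:1 pp4:1 pp5:1 pp6:1

yes yes yes yes no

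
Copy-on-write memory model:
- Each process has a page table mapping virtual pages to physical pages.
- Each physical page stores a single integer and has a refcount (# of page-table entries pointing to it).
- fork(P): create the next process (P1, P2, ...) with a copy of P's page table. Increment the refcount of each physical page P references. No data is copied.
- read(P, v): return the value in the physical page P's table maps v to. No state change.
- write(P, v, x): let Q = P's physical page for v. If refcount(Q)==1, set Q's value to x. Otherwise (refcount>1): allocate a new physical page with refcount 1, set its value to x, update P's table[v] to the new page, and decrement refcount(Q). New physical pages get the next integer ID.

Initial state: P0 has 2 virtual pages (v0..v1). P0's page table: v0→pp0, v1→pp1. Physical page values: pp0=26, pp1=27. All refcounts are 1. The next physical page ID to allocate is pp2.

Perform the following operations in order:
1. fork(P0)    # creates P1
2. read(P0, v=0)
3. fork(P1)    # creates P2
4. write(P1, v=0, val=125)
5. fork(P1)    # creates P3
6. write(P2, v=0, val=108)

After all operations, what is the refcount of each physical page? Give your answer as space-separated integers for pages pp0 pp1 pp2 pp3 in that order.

Op 1: fork(P0) -> P1. 2 ppages; refcounts: pp0:2 pp1:2
Op 2: read(P0, v0) -> 26. No state change.
Op 3: fork(P1) -> P2. 2 ppages; refcounts: pp0:3 pp1:3
Op 4: write(P1, v0, 125). refcount(pp0)=3>1 -> COPY to pp2. 3 ppages; refcounts: pp0:2 pp1:3 pp2:1
Op 5: fork(P1) -> P3. 3 ppages; refcounts: pp0:2 pp1:4 pp2:2
Op 6: write(P2, v0, 108). refcount(pp0)=2>1 -> COPY to pp3. 4 ppages; refcounts: pp0:1 pp1:4 pp2:2 pp3:1

Answer: 1 4 2 1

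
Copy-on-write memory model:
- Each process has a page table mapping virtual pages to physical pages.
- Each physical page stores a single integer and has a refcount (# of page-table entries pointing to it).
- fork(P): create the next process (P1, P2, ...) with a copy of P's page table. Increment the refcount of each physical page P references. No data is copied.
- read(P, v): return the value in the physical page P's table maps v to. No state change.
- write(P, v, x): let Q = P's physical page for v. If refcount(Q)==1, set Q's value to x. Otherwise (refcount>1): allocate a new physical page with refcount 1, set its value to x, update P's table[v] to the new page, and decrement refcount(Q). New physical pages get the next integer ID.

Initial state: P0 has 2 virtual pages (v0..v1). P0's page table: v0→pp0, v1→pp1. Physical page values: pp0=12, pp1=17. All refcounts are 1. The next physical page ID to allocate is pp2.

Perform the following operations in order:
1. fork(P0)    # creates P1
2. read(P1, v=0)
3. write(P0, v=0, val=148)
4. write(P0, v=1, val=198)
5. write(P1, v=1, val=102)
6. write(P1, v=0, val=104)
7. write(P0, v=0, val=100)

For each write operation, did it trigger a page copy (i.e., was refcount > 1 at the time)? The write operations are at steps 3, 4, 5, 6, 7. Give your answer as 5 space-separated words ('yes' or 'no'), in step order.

Op 1: fork(P0) -> P1. 2 ppages; refcounts: pp0:2 pp1:2
Op 2: read(P1, v0) -> 12. No state change.
Op 3: write(P0, v0, 148). refcount(pp0)=2>1 -> COPY to pp2. 3 ppages; refcounts: pp0:1 pp1:2 pp2:1
Op 4: write(P0, v1, 198). refcount(pp1)=2>1 -> COPY to pp3. 4 ppages; refcounts: pp0:1 pp1:1 pp2:1 pp3:1
Op 5: write(P1, v1, 102). refcount(pp1)=1 -> write in place. 4 ppages; refcounts: pp0:1 pp1:1 pp2:1 pp3:1
Op 6: write(P1, v0, 104). refcount(pp0)=1 -> write in place. 4 ppages; refcounts: pp0:1 pp1:1 pp2:1 pp3:1
Op 7: write(P0, v0, 100). refcount(pp2)=1 -> write in place. 4 ppages; refcounts: pp0:1 pp1:1 pp2:1 pp3:1

yes yes no no no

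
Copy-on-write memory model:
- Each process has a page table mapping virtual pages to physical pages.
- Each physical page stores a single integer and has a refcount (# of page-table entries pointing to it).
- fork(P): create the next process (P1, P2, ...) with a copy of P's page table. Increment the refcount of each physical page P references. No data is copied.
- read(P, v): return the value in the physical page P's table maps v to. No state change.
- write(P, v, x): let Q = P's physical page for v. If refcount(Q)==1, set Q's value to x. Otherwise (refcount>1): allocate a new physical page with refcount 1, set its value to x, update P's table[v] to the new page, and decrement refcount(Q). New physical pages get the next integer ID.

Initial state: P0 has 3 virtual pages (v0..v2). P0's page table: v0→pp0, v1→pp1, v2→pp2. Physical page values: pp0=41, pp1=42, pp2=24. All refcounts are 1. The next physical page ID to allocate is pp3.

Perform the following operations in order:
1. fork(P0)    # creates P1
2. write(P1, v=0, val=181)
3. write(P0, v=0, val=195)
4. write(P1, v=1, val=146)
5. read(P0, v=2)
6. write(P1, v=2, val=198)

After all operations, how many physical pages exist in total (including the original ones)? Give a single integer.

Answer: 6

Derivation:
Op 1: fork(P0) -> P1. 3 ppages; refcounts: pp0:2 pp1:2 pp2:2
Op 2: write(P1, v0, 181). refcount(pp0)=2>1 -> COPY to pp3. 4 ppages; refcounts: pp0:1 pp1:2 pp2:2 pp3:1
Op 3: write(P0, v0, 195). refcount(pp0)=1 -> write in place. 4 ppages; refcounts: pp0:1 pp1:2 pp2:2 pp3:1
Op 4: write(P1, v1, 146). refcount(pp1)=2>1 -> COPY to pp4. 5 ppages; refcounts: pp0:1 pp1:1 pp2:2 pp3:1 pp4:1
Op 5: read(P0, v2) -> 24. No state change.
Op 6: write(P1, v2, 198). refcount(pp2)=2>1 -> COPY to pp5. 6 ppages; refcounts: pp0:1 pp1:1 pp2:1 pp3:1 pp4:1 pp5:1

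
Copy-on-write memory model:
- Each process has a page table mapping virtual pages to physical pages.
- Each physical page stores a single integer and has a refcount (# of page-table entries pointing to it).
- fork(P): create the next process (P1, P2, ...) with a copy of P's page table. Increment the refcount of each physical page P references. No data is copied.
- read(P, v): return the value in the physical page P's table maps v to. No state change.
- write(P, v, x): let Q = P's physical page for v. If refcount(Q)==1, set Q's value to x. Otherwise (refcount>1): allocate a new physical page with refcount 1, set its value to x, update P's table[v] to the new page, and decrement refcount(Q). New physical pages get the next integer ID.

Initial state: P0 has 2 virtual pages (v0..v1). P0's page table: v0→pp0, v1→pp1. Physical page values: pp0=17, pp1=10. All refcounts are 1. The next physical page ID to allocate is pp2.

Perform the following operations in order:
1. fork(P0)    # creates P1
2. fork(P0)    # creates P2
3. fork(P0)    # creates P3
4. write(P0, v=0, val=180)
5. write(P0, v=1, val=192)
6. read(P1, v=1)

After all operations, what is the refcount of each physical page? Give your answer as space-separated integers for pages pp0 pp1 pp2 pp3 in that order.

Op 1: fork(P0) -> P1. 2 ppages; refcounts: pp0:2 pp1:2
Op 2: fork(P0) -> P2. 2 ppages; refcounts: pp0:3 pp1:3
Op 3: fork(P0) -> P3. 2 ppages; refcounts: pp0:4 pp1:4
Op 4: write(P0, v0, 180). refcount(pp0)=4>1 -> COPY to pp2. 3 ppages; refcounts: pp0:3 pp1:4 pp2:1
Op 5: write(P0, v1, 192). refcount(pp1)=4>1 -> COPY to pp3. 4 ppages; refcounts: pp0:3 pp1:3 pp2:1 pp3:1
Op 6: read(P1, v1) -> 10. No state change.

Answer: 3 3 1 1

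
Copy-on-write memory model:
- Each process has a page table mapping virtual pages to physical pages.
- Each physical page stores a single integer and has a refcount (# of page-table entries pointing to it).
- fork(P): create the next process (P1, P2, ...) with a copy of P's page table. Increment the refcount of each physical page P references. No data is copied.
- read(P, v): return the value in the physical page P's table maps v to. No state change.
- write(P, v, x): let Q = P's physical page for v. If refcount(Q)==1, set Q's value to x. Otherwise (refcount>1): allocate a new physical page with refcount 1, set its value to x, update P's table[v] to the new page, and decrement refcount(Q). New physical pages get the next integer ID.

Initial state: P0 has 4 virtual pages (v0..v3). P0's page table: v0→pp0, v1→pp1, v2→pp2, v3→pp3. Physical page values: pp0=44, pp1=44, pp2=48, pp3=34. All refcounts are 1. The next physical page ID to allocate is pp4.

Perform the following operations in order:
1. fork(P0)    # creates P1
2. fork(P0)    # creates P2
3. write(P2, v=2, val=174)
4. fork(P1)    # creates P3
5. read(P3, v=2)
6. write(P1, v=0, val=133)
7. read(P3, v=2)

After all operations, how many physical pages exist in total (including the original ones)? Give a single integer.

Op 1: fork(P0) -> P1. 4 ppages; refcounts: pp0:2 pp1:2 pp2:2 pp3:2
Op 2: fork(P0) -> P2. 4 ppages; refcounts: pp0:3 pp1:3 pp2:3 pp3:3
Op 3: write(P2, v2, 174). refcount(pp2)=3>1 -> COPY to pp4. 5 ppages; refcounts: pp0:3 pp1:3 pp2:2 pp3:3 pp4:1
Op 4: fork(P1) -> P3. 5 ppages; refcounts: pp0:4 pp1:4 pp2:3 pp3:4 pp4:1
Op 5: read(P3, v2) -> 48. No state change.
Op 6: write(P1, v0, 133). refcount(pp0)=4>1 -> COPY to pp5. 6 ppages; refcounts: pp0:3 pp1:4 pp2:3 pp3:4 pp4:1 pp5:1
Op 7: read(P3, v2) -> 48. No state change.

Answer: 6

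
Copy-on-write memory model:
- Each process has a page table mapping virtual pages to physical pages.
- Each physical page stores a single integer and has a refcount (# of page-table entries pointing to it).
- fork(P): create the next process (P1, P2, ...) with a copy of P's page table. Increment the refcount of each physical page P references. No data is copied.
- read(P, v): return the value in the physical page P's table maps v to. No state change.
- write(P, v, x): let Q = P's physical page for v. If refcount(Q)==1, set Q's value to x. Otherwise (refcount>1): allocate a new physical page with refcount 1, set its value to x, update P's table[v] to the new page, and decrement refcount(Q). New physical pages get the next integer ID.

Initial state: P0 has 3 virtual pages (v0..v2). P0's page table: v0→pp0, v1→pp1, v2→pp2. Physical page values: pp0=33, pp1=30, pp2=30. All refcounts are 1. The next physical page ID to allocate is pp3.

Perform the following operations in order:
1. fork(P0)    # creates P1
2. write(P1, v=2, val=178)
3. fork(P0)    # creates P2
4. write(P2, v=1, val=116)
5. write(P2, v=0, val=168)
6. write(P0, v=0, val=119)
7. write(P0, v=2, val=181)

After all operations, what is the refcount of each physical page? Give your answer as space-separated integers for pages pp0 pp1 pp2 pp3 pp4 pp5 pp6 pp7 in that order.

Op 1: fork(P0) -> P1. 3 ppages; refcounts: pp0:2 pp1:2 pp2:2
Op 2: write(P1, v2, 178). refcount(pp2)=2>1 -> COPY to pp3. 4 ppages; refcounts: pp0:2 pp1:2 pp2:1 pp3:1
Op 3: fork(P0) -> P2. 4 ppages; refcounts: pp0:3 pp1:3 pp2:2 pp3:1
Op 4: write(P2, v1, 116). refcount(pp1)=3>1 -> COPY to pp4. 5 ppages; refcounts: pp0:3 pp1:2 pp2:2 pp3:1 pp4:1
Op 5: write(P2, v0, 168). refcount(pp0)=3>1 -> COPY to pp5. 6 ppages; refcounts: pp0:2 pp1:2 pp2:2 pp3:1 pp4:1 pp5:1
Op 6: write(P0, v0, 119). refcount(pp0)=2>1 -> COPY to pp6. 7 ppages; refcounts: pp0:1 pp1:2 pp2:2 pp3:1 pp4:1 pp5:1 pp6:1
Op 7: write(P0, v2, 181). refcount(pp2)=2>1 -> COPY to pp7. 8 ppages; refcounts: pp0:1 pp1:2 pp2:1 pp3:1 pp4:1 pp5:1 pp6:1 pp7:1

Answer: 1 2 1 1 1 1 1 1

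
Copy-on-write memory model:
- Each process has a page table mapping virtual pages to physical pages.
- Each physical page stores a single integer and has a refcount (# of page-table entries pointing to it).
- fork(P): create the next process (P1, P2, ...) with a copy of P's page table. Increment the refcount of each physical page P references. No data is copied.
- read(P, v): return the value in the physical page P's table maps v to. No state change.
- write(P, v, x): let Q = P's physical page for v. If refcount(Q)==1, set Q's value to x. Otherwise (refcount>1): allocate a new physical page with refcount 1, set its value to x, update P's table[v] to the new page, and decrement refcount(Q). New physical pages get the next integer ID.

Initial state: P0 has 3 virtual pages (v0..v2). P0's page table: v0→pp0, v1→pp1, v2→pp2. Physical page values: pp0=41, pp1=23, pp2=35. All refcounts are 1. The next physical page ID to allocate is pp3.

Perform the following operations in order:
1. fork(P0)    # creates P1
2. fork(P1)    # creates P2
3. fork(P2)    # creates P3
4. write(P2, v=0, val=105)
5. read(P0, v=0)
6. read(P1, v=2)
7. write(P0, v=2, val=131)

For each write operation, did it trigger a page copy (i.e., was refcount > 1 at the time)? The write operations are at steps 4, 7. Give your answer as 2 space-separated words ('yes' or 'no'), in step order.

Op 1: fork(P0) -> P1. 3 ppages; refcounts: pp0:2 pp1:2 pp2:2
Op 2: fork(P1) -> P2. 3 ppages; refcounts: pp0:3 pp1:3 pp2:3
Op 3: fork(P2) -> P3. 3 ppages; refcounts: pp0:4 pp1:4 pp2:4
Op 4: write(P2, v0, 105). refcount(pp0)=4>1 -> COPY to pp3. 4 ppages; refcounts: pp0:3 pp1:4 pp2:4 pp3:1
Op 5: read(P0, v0) -> 41. No state change.
Op 6: read(P1, v2) -> 35. No state change.
Op 7: write(P0, v2, 131). refcount(pp2)=4>1 -> COPY to pp4. 5 ppages; refcounts: pp0:3 pp1:4 pp2:3 pp3:1 pp4:1

yes yes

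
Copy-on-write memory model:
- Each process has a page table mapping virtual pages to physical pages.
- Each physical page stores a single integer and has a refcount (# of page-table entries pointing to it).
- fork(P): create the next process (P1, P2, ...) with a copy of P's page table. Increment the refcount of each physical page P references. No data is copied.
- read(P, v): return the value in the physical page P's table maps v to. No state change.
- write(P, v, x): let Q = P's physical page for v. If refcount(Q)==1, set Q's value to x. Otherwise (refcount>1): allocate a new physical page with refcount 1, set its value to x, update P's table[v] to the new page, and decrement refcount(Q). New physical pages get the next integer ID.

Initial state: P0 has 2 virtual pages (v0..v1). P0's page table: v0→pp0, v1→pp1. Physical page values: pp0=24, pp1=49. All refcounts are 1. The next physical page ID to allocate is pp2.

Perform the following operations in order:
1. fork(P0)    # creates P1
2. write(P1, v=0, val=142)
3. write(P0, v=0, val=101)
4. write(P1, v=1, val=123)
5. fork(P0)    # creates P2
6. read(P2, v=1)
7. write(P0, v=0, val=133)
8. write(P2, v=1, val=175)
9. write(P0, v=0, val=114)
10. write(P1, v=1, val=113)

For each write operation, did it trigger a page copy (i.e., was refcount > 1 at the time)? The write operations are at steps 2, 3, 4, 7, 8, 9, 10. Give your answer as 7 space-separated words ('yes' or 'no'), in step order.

Op 1: fork(P0) -> P1. 2 ppages; refcounts: pp0:2 pp1:2
Op 2: write(P1, v0, 142). refcount(pp0)=2>1 -> COPY to pp2. 3 ppages; refcounts: pp0:1 pp1:2 pp2:1
Op 3: write(P0, v0, 101). refcount(pp0)=1 -> write in place. 3 ppages; refcounts: pp0:1 pp1:2 pp2:1
Op 4: write(P1, v1, 123). refcount(pp1)=2>1 -> COPY to pp3. 4 ppages; refcounts: pp0:1 pp1:1 pp2:1 pp3:1
Op 5: fork(P0) -> P2. 4 ppages; refcounts: pp0:2 pp1:2 pp2:1 pp3:1
Op 6: read(P2, v1) -> 49. No state change.
Op 7: write(P0, v0, 133). refcount(pp0)=2>1 -> COPY to pp4. 5 ppages; refcounts: pp0:1 pp1:2 pp2:1 pp3:1 pp4:1
Op 8: write(P2, v1, 175). refcount(pp1)=2>1 -> COPY to pp5. 6 ppages; refcounts: pp0:1 pp1:1 pp2:1 pp3:1 pp4:1 pp5:1
Op 9: write(P0, v0, 114). refcount(pp4)=1 -> write in place. 6 ppages; refcounts: pp0:1 pp1:1 pp2:1 pp3:1 pp4:1 pp5:1
Op 10: write(P1, v1, 113). refcount(pp3)=1 -> write in place. 6 ppages; refcounts: pp0:1 pp1:1 pp2:1 pp3:1 pp4:1 pp5:1

yes no yes yes yes no no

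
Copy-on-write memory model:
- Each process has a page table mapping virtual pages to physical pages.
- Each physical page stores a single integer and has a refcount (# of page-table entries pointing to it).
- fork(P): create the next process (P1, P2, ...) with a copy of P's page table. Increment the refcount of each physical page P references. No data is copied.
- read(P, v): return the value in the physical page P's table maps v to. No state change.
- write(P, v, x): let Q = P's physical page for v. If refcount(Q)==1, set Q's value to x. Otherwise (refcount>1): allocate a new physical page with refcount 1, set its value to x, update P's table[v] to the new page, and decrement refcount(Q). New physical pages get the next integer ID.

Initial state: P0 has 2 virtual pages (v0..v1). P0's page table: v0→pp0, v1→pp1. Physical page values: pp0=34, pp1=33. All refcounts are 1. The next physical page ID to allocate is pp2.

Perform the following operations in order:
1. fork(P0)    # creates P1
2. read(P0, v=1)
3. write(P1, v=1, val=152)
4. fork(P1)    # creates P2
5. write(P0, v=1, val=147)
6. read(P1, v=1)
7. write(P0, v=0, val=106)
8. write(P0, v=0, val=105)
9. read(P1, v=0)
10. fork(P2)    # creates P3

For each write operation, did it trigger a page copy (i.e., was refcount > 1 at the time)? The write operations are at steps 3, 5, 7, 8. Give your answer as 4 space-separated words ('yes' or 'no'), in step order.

Op 1: fork(P0) -> P1. 2 ppages; refcounts: pp0:2 pp1:2
Op 2: read(P0, v1) -> 33. No state change.
Op 3: write(P1, v1, 152). refcount(pp1)=2>1 -> COPY to pp2. 3 ppages; refcounts: pp0:2 pp1:1 pp2:1
Op 4: fork(P1) -> P2. 3 ppages; refcounts: pp0:3 pp1:1 pp2:2
Op 5: write(P0, v1, 147). refcount(pp1)=1 -> write in place. 3 ppages; refcounts: pp0:3 pp1:1 pp2:2
Op 6: read(P1, v1) -> 152. No state change.
Op 7: write(P0, v0, 106). refcount(pp0)=3>1 -> COPY to pp3. 4 ppages; refcounts: pp0:2 pp1:1 pp2:2 pp3:1
Op 8: write(P0, v0, 105). refcount(pp3)=1 -> write in place. 4 ppages; refcounts: pp0:2 pp1:1 pp2:2 pp3:1
Op 9: read(P1, v0) -> 34. No state change.
Op 10: fork(P2) -> P3. 4 ppages; refcounts: pp0:3 pp1:1 pp2:3 pp3:1

yes no yes no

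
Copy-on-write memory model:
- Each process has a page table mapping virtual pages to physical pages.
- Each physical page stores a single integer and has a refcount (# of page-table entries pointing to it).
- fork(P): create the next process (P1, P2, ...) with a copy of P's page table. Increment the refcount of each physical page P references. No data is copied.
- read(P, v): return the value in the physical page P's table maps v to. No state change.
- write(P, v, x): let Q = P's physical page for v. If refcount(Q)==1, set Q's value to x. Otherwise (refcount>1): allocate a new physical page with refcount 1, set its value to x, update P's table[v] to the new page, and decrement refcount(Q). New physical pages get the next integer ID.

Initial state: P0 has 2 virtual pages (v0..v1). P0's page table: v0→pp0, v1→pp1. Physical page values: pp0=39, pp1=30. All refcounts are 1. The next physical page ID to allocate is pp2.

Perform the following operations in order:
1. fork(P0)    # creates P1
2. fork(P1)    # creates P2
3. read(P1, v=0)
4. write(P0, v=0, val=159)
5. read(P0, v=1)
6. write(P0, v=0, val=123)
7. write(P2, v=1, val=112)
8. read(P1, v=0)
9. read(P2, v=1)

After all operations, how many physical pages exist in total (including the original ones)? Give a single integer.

Op 1: fork(P0) -> P1. 2 ppages; refcounts: pp0:2 pp1:2
Op 2: fork(P1) -> P2. 2 ppages; refcounts: pp0:3 pp1:3
Op 3: read(P1, v0) -> 39. No state change.
Op 4: write(P0, v0, 159). refcount(pp0)=3>1 -> COPY to pp2. 3 ppages; refcounts: pp0:2 pp1:3 pp2:1
Op 5: read(P0, v1) -> 30. No state change.
Op 6: write(P0, v0, 123). refcount(pp2)=1 -> write in place. 3 ppages; refcounts: pp0:2 pp1:3 pp2:1
Op 7: write(P2, v1, 112). refcount(pp1)=3>1 -> COPY to pp3. 4 ppages; refcounts: pp0:2 pp1:2 pp2:1 pp3:1
Op 8: read(P1, v0) -> 39. No state change.
Op 9: read(P2, v1) -> 112. No state change.

Answer: 4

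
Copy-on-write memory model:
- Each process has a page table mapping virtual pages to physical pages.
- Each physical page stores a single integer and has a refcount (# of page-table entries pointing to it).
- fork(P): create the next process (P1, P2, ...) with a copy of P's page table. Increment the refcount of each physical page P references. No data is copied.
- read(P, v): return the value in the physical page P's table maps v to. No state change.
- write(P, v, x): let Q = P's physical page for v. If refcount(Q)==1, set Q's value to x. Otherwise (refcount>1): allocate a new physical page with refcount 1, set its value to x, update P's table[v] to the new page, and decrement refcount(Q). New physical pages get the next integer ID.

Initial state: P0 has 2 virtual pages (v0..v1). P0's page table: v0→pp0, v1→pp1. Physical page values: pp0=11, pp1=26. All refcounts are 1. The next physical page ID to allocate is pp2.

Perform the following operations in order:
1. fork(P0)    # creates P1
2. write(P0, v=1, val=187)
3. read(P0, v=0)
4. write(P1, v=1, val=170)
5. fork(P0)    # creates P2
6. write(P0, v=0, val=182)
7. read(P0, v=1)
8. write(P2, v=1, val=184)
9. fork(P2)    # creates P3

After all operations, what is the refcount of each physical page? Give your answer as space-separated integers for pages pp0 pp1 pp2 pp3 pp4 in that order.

Answer: 3 1 1 1 2

Derivation:
Op 1: fork(P0) -> P1. 2 ppages; refcounts: pp0:2 pp1:2
Op 2: write(P0, v1, 187). refcount(pp1)=2>1 -> COPY to pp2. 3 ppages; refcounts: pp0:2 pp1:1 pp2:1
Op 3: read(P0, v0) -> 11. No state change.
Op 4: write(P1, v1, 170). refcount(pp1)=1 -> write in place. 3 ppages; refcounts: pp0:2 pp1:1 pp2:1
Op 5: fork(P0) -> P2. 3 ppages; refcounts: pp0:3 pp1:1 pp2:2
Op 6: write(P0, v0, 182). refcount(pp0)=3>1 -> COPY to pp3. 4 ppages; refcounts: pp0:2 pp1:1 pp2:2 pp3:1
Op 7: read(P0, v1) -> 187. No state change.
Op 8: write(P2, v1, 184). refcount(pp2)=2>1 -> COPY to pp4. 5 ppages; refcounts: pp0:2 pp1:1 pp2:1 pp3:1 pp4:1
Op 9: fork(P2) -> P3. 5 ppages; refcounts: pp0:3 pp1:1 pp2:1 pp3:1 pp4:2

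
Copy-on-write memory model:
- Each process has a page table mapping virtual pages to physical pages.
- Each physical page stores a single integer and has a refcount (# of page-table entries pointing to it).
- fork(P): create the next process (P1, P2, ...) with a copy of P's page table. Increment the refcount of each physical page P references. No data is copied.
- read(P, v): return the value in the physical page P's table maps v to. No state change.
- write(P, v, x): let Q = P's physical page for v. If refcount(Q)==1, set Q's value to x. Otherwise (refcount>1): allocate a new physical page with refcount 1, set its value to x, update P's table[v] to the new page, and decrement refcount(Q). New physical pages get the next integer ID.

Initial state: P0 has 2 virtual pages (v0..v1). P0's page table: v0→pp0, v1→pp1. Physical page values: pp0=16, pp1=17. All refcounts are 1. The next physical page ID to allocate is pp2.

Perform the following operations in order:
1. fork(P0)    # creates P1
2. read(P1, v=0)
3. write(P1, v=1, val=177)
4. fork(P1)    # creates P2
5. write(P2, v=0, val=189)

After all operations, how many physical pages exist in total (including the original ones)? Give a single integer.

Answer: 4

Derivation:
Op 1: fork(P0) -> P1. 2 ppages; refcounts: pp0:2 pp1:2
Op 2: read(P1, v0) -> 16. No state change.
Op 3: write(P1, v1, 177). refcount(pp1)=2>1 -> COPY to pp2. 3 ppages; refcounts: pp0:2 pp1:1 pp2:1
Op 4: fork(P1) -> P2. 3 ppages; refcounts: pp0:3 pp1:1 pp2:2
Op 5: write(P2, v0, 189). refcount(pp0)=3>1 -> COPY to pp3. 4 ppages; refcounts: pp0:2 pp1:1 pp2:2 pp3:1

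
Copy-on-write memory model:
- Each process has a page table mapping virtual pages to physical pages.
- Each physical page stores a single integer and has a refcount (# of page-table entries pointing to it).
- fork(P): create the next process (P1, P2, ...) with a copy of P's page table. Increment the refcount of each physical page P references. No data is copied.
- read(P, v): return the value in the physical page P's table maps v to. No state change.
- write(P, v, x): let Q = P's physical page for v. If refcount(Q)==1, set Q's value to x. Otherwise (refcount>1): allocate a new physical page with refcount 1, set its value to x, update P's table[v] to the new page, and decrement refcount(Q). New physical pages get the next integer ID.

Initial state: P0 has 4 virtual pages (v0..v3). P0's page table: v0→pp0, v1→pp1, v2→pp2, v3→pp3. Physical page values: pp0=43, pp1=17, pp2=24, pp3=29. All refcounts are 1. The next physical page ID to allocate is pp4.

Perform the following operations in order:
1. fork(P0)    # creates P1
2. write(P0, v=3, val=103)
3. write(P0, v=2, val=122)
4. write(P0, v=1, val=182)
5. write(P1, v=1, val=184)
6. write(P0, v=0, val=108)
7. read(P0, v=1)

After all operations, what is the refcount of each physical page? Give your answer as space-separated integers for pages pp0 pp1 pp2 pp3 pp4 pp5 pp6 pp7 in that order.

Op 1: fork(P0) -> P1. 4 ppages; refcounts: pp0:2 pp1:2 pp2:2 pp3:2
Op 2: write(P0, v3, 103). refcount(pp3)=2>1 -> COPY to pp4. 5 ppages; refcounts: pp0:2 pp1:2 pp2:2 pp3:1 pp4:1
Op 3: write(P0, v2, 122). refcount(pp2)=2>1 -> COPY to pp5. 6 ppages; refcounts: pp0:2 pp1:2 pp2:1 pp3:1 pp4:1 pp5:1
Op 4: write(P0, v1, 182). refcount(pp1)=2>1 -> COPY to pp6. 7 ppages; refcounts: pp0:2 pp1:1 pp2:1 pp3:1 pp4:1 pp5:1 pp6:1
Op 5: write(P1, v1, 184). refcount(pp1)=1 -> write in place. 7 ppages; refcounts: pp0:2 pp1:1 pp2:1 pp3:1 pp4:1 pp5:1 pp6:1
Op 6: write(P0, v0, 108). refcount(pp0)=2>1 -> COPY to pp7. 8 ppages; refcounts: pp0:1 pp1:1 pp2:1 pp3:1 pp4:1 pp5:1 pp6:1 pp7:1
Op 7: read(P0, v1) -> 182. No state change.

Answer: 1 1 1 1 1 1 1 1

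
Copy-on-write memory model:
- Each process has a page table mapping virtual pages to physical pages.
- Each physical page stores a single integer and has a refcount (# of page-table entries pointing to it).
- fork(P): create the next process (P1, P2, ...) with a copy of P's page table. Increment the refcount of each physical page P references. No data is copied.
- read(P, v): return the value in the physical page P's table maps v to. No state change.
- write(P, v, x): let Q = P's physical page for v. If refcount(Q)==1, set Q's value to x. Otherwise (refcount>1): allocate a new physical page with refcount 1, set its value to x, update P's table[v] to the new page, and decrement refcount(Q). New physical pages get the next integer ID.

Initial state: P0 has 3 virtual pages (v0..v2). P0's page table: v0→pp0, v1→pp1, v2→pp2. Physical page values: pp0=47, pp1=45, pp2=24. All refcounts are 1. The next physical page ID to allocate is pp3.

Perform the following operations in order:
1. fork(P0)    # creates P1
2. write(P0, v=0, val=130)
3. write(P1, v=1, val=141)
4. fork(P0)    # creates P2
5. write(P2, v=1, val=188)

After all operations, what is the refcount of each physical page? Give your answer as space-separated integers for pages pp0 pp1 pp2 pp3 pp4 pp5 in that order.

Op 1: fork(P0) -> P1. 3 ppages; refcounts: pp0:2 pp1:2 pp2:2
Op 2: write(P0, v0, 130). refcount(pp0)=2>1 -> COPY to pp3. 4 ppages; refcounts: pp0:1 pp1:2 pp2:2 pp3:1
Op 3: write(P1, v1, 141). refcount(pp1)=2>1 -> COPY to pp4. 5 ppages; refcounts: pp0:1 pp1:1 pp2:2 pp3:1 pp4:1
Op 4: fork(P0) -> P2. 5 ppages; refcounts: pp0:1 pp1:2 pp2:3 pp3:2 pp4:1
Op 5: write(P2, v1, 188). refcount(pp1)=2>1 -> COPY to pp5. 6 ppages; refcounts: pp0:1 pp1:1 pp2:3 pp3:2 pp4:1 pp5:1

Answer: 1 1 3 2 1 1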